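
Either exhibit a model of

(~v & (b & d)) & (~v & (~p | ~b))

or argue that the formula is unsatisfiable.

b = True, d = True, p = False, v = False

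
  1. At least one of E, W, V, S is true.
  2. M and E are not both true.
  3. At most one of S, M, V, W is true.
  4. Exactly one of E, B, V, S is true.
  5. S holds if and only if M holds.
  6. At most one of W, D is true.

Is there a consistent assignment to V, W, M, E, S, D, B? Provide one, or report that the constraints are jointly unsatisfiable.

V = False, W = True, M = False, E = False, S = False, D = False, B = True

  (1) {E, W, V, S}: 1 true — at least one ✓
  (2) M=F, E=F — not both ✓
  (3) {S, M, V, W}: 1 true — at most one ✓
  (4) {E, B, V, S}: 1 true — exactly one ✓
  (5) S=F, M=F — same ✓
  (6) {W, D}: 1 true — at most one ✓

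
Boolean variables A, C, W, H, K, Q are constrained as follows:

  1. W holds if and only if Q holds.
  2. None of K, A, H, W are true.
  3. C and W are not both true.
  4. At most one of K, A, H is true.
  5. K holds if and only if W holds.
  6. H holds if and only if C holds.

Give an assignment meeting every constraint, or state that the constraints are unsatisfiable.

A: False, C: False, W: False, H: False, K: False, Q: False

  (1) W=F, Q=F — same ✓
  (2) {K, A, H, W}: 0 true — none ✓
  (3) C=F, W=F — not both ✓
  (4) {K, A, H}: 0 true — at most one ✓
  (5) K=F, W=F — same ✓
  (6) H=F, C=F — same ✓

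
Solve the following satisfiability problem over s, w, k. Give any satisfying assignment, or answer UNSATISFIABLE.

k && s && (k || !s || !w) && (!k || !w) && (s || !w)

s = True, w = False, k = True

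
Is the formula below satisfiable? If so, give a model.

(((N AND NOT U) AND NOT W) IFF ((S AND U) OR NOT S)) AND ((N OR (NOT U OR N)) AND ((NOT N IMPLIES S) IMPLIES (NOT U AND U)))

No satisfying assignment exists.

Case U = True: the formula simplifies to NOT ((S OR NOT S)) AND ((N OR N) AND NOT ((NOT N IMPLIES S))).
  S = True: the conjunct NOT ((S OR NOT S)) becomes NOT ((True OR False)) = False.
  S = False: the conjunct NOT ((S OR NOT S)) becomes NOT ((False OR True)) = False.
Case U = False: the formula simplifies to ((N AND NOT W) IFF NOT S) AND NOT ((NOT N IMPLIES S)).
  N = True: the conjunct NOT ((NOT N IMPLIES S)) becomes NOT ((False IMPLIES S)) = False.
  N = False: simplifies to S AND NOT S.
    S = True: the conjunct NOT S is False.
    S = False: the conjunct S is False.
Both cases fail — unsatisfiable.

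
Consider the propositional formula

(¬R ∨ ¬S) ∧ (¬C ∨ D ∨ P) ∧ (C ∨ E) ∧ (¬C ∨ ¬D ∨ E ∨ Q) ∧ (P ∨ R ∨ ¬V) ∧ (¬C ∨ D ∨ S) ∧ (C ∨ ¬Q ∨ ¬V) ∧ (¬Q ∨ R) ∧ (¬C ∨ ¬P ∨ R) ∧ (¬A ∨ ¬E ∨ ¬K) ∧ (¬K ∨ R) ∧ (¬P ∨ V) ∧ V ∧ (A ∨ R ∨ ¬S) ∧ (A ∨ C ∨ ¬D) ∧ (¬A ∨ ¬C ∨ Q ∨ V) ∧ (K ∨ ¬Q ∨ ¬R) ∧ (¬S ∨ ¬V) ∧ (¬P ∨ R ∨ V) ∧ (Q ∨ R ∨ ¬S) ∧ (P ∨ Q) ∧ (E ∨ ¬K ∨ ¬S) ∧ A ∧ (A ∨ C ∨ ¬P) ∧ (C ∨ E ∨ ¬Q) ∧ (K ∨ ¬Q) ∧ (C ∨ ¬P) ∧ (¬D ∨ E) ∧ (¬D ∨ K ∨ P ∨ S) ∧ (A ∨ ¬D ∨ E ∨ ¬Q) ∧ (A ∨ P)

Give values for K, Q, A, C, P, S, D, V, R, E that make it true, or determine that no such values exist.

Unit clause (V) forces V = True.
In (¬S ∨ ¬V) only ¬S is left, so S = False.
Unit clause (A) forces A = True.
Set K = False.
  then (K ∨ ¬Q) forces Q = False.
  then (P ∨ Q) forces P = True.
  then (C ∨ ¬P) forces C = True.
  then (¬C ∨ D ∨ S) forces D = True.
  then (¬C ∨ ¬P ∨ R) forces R = True.
  then (¬D ∨ E) forces E = True.
All clauses satisfied.

K = False, Q = False, A = True, C = True, P = True, S = False, D = True, V = True, R = True, E = True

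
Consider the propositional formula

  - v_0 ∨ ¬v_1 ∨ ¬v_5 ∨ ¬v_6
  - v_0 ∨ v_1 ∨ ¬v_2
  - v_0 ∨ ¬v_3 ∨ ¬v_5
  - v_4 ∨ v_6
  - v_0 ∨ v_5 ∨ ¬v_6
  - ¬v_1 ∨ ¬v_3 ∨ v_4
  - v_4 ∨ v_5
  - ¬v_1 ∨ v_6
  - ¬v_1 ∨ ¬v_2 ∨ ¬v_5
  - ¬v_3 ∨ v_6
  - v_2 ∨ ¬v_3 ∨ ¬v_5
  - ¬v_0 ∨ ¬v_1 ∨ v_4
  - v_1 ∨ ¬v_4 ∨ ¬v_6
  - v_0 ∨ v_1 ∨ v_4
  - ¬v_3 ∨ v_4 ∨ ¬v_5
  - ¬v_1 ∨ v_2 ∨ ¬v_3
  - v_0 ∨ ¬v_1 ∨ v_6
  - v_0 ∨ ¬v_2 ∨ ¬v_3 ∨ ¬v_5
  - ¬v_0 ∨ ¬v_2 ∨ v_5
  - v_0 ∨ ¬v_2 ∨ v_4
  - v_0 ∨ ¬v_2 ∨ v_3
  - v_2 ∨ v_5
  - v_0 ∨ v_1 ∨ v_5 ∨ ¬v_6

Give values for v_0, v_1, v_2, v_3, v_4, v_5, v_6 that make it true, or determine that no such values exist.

Set v_0 = True.
Set v_1 = False.
Set v_2 = True.
  then (¬v_0 ∨ ¬v_2 ∨ v_5) forces v_5 = True.
Set v_3 = False.
Set v_4 = True.
  then (v_1 ∨ ¬v_4 ∨ ¬v_6) forces v_6 = False.
All clauses satisfied.

v_0: True; v_1: False; v_2: True; v_3: False; v_4: True; v_5: True; v_6: False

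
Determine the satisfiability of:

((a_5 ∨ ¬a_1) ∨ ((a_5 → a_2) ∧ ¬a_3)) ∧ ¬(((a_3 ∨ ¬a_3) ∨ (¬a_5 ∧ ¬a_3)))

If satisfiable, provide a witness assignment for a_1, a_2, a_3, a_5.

The conjunct ¬(((a_3 ∨ ¬a_3) ∨ (¬a_5 ∧ ¬a_3))) is unsatisfiable on its own:
  a_3=F, a_5=F: evaluates to False.
  a_3=F, a_5=T: evaluates to False.
  a_3=T, a_5=F: evaluates to False.
  a_3=T, a_5=T: evaluates to False.
So the whole conjunction is unsatisfiable.

No satisfying assignment exists.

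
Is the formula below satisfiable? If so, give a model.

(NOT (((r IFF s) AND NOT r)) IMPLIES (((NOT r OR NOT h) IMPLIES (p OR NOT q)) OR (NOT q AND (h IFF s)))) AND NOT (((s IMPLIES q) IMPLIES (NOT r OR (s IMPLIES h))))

s: True; r: True; p: True; h: False; q: True

  NOT (((r IFF s) AND NOT r)) IMPLIES (((NOT r OR NOT h) IMPLIES (p OR NOT q)) OR (NOT q AND (h IFF s))) = True
    NOT (((r IFF s) AND NOT r)) = True
      (r IFF s) AND NOT r = False
        r IFF s = True
        NOT r = False
    ((NOT r OR NOT h) IMPLIES (p OR NOT q)) OR (NOT q AND (h IFF s)) = True
      (NOT r OR NOT h) IMPLIES (p OR NOT q) = True
        NOT r OR NOT h = True
          NOT r = False
          NOT h = True
        p OR NOT q = True
          NOT q = False
      NOT q AND (h IFF s) = False
        NOT q = False
        h IFF s = False
  NOT (((s IMPLIES q) IMPLIES (NOT r OR (s IMPLIES h)))) = True
    (s IMPLIES q) IMPLIES (NOT r OR (s IMPLIES h)) = False
      s IMPLIES q = True
      NOT r OR (s IMPLIES h) = False
        NOT r = False
        s IMPLIES h = False
Both conjuncts True, so the formula holds.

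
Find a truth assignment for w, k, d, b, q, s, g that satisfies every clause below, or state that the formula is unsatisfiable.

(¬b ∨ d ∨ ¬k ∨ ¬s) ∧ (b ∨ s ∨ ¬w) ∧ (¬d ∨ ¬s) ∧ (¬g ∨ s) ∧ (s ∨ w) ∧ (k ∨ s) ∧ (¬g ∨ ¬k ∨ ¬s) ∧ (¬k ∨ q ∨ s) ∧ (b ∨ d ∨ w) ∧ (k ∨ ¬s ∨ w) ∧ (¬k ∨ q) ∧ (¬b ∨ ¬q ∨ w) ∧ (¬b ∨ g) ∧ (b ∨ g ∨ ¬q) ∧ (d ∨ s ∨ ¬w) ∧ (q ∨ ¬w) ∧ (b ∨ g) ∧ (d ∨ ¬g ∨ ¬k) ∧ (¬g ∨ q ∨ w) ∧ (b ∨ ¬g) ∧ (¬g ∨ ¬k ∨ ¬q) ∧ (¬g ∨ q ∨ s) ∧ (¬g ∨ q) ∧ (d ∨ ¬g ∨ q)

Try w = False:
  (s ∨ w) forces s = True.
  (¬d ∨ ¬s) forces d = False.
  (b ∨ d ∨ w) forces b = True.
  (¬b ∨ d ∨ ¬k ∨ ¬s) forces k = False.
  clause (k ∨ ¬s ∨ w) is falsified — backtrack.
So w = True.
  then (q ∨ ¬w) forces q = True.
Set k = False.
  then (k ∨ s) forces s = True.
  then (¬d ∨ ¬s) forces d = False.
Set b = True.
  then (¬b ∨ g) forces g = True.
All clauses satisfied.

w: True, k: False, d: False, b: True, q: True, s: True, g: True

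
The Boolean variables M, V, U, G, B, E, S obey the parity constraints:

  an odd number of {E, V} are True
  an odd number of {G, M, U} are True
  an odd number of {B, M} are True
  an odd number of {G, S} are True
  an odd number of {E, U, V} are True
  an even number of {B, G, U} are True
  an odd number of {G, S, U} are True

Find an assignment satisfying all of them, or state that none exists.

M=F, V=T, U=F, G=T, B=T, E=F, S=F

{E, V}: 1 true → odd ✓
{G, M, U}: 1 true → odd ✓
{B, M}: 1 true → odd ✓
{G, S}: 1 true → odd ✓
{E, U, V}: 1 true → odd ✓
{B, G, U}: 2 true → even ✓
{G, S, U}: 1 true → odd ✓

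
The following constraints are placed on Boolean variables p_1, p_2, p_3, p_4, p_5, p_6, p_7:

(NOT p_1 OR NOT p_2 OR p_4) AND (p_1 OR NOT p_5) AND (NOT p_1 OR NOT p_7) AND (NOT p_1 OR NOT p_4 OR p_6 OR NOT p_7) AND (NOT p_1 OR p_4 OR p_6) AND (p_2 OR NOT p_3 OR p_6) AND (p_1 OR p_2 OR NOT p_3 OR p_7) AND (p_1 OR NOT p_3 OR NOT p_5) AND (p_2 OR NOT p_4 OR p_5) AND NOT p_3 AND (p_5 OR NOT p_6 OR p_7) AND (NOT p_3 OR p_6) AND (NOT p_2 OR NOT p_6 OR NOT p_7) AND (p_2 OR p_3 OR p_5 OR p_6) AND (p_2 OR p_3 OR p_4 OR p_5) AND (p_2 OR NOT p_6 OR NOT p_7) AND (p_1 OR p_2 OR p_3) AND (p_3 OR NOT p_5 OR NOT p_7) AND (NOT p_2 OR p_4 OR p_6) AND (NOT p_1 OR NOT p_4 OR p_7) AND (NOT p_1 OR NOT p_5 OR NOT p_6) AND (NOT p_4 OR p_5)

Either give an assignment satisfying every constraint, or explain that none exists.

Case p_1 = True:
  (NOT p_1 OR NOT p_7) forces p_7 = False.
  (NOT p_3) forces p_3 = False.
  (NOT p_1 OR NOT p_4 OR p_7) forces p_4 = False.
  (NOT p_1 OR NOT p_2 OR p_4) forces p_2 = False.
  (NOT p_1 OR p_4 OR p_6) forces p_6 = True.
  (p_5 OR NOT p_6 OR p_7) forces p_5 = True.
  Clause (NOT p_1 OR NOT p_5 OR NOT p_6) is falsified — contradiction.
Case p_1 = False:
  (p_1 OR NOT p_5) forces p_5 = False.
  (NOT p_3) forces p_3 = False.
  (p_1 OR p_2 OR p_3) forces p_2 = True.
  (NOT p_4 OR p_5) forces p_4 = False.
  (NOT p_2 OR p_4 OR p_6) forces p_6 = True.
  (p_5 OR NOT p_6 OR p_7) forces p_7 = True.
  Clause (NOT p_2 OR NOT p_6 OR NOT p_7) is falsified — contradiction.
Both cases fail, so the formula is unsatisfiable.

UNSATISFIABLE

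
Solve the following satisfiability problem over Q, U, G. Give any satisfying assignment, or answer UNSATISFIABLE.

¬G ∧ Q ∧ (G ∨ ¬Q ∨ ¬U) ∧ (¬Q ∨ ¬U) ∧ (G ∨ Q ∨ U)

Q=T; U=F; G=F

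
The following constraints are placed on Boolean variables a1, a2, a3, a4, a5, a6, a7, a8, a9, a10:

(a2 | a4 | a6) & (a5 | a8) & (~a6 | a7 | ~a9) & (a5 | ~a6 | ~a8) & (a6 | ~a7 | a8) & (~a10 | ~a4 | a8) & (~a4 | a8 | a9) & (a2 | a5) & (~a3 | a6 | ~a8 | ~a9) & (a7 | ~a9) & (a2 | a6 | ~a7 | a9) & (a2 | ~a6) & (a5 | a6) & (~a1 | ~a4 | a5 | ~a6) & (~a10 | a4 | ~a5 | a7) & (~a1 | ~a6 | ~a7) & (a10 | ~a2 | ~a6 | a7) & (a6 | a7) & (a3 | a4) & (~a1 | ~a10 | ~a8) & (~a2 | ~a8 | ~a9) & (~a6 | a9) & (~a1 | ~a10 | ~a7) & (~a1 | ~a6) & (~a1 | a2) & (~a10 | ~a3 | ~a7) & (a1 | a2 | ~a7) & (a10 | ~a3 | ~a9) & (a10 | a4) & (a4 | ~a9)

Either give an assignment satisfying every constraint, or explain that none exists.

a1: False; a2: True; a3: True; a4: True; a5: True; a6: False; a7: True; a8: True; a9: False; a10: False

Set a1 = False.
Try a2 = False:
  (a2 | a5) forces a5 = True.
  (a2 | ~a6) forces a6 = False.
  (a2 | a4 | a6) forces a4 = True.
  (a6 | a7) forces a7 = True.
  clause (a1 | a2 | ~a7) is falsified — backtrack.
So a2 = True.
Set a3 = True.
Set a4 = True.
Try a5 = False:
  (a5 | a8) forces a8 = True.
  (a5 | ~a6 | ~a8) forces a6 = False.
  clause (a5 | a6) is falsified — backtrack.
So a5 = True.
Set a6 = False.
  then (a6 | a7) forces a7 = True.
  then (~a10 | ~a3 | ~a7) forces a10 = False.
  then (a10 | ~a3 | ~a9) forces a9 = False.
  then (a6 | ~a7 | a8) forces a8 = True.
All clauses satisfied.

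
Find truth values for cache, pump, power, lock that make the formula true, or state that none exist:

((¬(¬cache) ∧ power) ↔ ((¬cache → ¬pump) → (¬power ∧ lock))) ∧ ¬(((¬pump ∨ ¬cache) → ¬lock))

cache: False, pump: False, power: True, lock: True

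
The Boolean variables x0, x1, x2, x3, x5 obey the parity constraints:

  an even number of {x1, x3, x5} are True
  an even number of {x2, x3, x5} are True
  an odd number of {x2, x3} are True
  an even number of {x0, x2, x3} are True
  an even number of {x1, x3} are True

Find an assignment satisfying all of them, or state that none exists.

UNSATISFIABLE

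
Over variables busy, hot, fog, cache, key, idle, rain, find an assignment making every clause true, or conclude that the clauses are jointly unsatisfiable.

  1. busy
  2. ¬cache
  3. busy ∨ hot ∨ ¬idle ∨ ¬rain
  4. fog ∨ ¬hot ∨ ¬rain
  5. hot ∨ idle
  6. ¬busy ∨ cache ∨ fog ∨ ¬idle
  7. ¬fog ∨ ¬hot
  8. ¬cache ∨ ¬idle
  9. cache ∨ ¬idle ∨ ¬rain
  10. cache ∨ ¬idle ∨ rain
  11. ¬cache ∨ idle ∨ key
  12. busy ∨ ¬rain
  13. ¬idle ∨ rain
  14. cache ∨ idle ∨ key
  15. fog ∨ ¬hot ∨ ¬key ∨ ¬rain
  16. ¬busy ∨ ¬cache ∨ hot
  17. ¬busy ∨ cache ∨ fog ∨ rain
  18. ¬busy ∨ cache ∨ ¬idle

UNSATISFIABLE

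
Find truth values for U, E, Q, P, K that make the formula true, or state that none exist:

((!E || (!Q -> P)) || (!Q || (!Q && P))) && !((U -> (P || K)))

U=T, E=F, Q=F, P=F, K=F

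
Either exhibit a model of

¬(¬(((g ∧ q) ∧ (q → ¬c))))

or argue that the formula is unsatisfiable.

g = True, q = True, c = False

  ¬(¬(((g ∧ q) ∧ (q → ¬c)))) = True
    ¬(((g ∧ q) ∧ (q → ¬c))) = False
      (g ∧ q) ∧ (q → ¬c) = True
        g ∧ q = True
        q → ¬c = True
          ¬c = True
The formula evaluates to True.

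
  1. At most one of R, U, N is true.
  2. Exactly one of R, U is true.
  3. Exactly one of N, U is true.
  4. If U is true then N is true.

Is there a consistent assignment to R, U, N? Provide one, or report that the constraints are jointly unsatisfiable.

UNSATISFIABLE

Case N = True:
  (1) with N=T forces R = False.
  (1) with N=T forces U = False.
  Constraint (2) is violated (R=F, U=F) — contradiction.
Case N = False:
  (3) with N=F forces U = True.
  Constraint (4) is violated (U=T, N=F) — contradiction.
Both cases fail — unsatisfiable.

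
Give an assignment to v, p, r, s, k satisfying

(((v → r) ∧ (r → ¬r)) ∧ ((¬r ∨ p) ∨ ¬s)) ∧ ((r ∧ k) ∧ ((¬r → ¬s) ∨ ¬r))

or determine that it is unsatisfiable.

Unsatisfiable — no assignment works.

Case r = True: the conjunct r → ¬r becomes True → ¬True = False.
Case r = False: the conjunct r is False.
Both cases fail — unsatisfiable.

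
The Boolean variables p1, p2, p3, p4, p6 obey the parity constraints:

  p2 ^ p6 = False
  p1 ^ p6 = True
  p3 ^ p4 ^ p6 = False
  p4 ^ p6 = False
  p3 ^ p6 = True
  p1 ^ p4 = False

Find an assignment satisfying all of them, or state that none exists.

No satisfying assignment exists.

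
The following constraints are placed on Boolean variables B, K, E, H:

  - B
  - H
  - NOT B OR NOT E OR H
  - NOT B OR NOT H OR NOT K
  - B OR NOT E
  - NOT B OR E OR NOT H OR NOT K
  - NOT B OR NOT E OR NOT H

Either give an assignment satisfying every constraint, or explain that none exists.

B=T; K=F; E=F; H=T

Unit clause (B) forces B = True.
Unit clause (H) forces H = True.
In (NOT B OR NOT H OR NOT K) only NOT K is left, so K = False.
In (NOT B OR NOT E OR NOT H) only NOT E is left, so E = False.
All clauses satisfied.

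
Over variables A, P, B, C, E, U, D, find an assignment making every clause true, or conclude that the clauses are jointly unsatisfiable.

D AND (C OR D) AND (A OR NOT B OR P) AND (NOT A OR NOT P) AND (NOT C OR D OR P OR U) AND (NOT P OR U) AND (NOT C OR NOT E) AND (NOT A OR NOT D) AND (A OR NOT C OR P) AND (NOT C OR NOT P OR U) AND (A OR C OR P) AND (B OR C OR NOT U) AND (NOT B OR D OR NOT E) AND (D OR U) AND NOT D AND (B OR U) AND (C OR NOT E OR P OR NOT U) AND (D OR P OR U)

Unsatisfiable

Case D = True:
  Clause (NOT D) is falsified — contradiction.
Case D = False:
  Clause (D) is falsified — contradiction.
Both cases fail, so the formula is unsatisfiable.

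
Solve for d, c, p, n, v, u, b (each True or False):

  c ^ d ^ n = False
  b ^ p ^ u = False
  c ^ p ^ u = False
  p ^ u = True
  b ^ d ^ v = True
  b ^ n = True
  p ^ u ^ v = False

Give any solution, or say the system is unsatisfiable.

d=T, c=T, p=T, n=F, v=T, u=F, b=T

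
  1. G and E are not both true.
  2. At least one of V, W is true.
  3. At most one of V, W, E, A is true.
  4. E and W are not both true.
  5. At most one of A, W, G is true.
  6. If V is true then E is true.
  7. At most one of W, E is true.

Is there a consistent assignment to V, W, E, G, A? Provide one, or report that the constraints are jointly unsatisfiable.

V = False, W = True, E = False, G = False, A = False

  (1) G=F, E=F — not both ✓
  (2) {V, W}: 1 true — at least one ✓
  (3) {V, W, E, A}: 1 true — at most one ✓
  (4) E=F, W=T — not both ✓
  (5) {A, W, G}: 1 true — at most one ✓
  (6) V=F ⇒ E: vacuous ✓
  (7) {W, E}: 1 true — at most one ✓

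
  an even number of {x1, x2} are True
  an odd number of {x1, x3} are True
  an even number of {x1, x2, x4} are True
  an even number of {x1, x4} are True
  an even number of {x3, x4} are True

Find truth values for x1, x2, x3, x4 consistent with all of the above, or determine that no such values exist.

Adding constraints 2, 4, 5 mod 2: every variable appears an even number of times on the left, so the left side is 0.
But the right sides sum to 1 (mod 2). 0 ≠ 1 — the system is inconsistent.

UNSATISFIABLE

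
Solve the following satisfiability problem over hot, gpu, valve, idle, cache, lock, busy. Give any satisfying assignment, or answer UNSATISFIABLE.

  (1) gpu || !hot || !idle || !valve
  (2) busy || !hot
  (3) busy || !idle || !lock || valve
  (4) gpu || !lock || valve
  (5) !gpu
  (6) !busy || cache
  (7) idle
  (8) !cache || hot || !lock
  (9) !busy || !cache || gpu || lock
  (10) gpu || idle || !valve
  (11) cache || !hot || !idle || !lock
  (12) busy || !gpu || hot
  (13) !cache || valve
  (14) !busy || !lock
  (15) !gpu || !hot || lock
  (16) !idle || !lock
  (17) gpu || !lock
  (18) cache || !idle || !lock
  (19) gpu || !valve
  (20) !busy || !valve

Unit clause (!gpu) forces gpu = False.
Unit clause (idle) forces idle = True.
In (!idle || !lock) only !lock is left, so lock = False.
In (gpu || !valve) only !valve is left, so valve = False.
In (!cache || valve) only !cache is left, so cache = False.
In (!busy || cache) only !busy is left, so busy = False.
In (busy || !hot) only !hot is left, so hot = False.
All clauses satisfied.

hot: False, gpu: False, valve: False, idle: True, cache: False, lock: False, busy: False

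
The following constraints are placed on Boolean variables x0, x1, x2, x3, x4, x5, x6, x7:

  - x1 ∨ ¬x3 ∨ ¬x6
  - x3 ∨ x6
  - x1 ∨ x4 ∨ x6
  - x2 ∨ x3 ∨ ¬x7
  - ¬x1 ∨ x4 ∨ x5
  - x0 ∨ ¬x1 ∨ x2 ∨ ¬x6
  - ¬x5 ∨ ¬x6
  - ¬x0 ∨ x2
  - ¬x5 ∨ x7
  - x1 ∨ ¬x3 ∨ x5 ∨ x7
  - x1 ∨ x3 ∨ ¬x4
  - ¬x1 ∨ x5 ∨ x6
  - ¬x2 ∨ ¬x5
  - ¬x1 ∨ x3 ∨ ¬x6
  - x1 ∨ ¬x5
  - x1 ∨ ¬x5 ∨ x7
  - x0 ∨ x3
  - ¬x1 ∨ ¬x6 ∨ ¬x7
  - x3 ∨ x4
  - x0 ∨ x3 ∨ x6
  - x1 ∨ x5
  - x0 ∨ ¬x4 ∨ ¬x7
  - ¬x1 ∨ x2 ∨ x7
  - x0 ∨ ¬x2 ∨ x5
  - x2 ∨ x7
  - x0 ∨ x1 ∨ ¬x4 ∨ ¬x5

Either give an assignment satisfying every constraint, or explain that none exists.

x0 = False, x1 = True, x2 = False, x3 = True, x4 = False, x5 = True, x6 = False, x7 = True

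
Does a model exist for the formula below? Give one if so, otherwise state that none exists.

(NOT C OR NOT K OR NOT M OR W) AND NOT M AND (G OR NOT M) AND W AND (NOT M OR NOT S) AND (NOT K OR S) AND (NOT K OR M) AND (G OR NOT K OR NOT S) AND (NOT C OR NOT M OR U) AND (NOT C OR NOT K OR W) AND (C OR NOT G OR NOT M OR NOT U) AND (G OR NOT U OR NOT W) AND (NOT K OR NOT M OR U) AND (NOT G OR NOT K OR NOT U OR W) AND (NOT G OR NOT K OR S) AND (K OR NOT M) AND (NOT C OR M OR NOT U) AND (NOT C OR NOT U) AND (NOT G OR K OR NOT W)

C: True, G: False, W: True, S: True, M: False, U: False, K: False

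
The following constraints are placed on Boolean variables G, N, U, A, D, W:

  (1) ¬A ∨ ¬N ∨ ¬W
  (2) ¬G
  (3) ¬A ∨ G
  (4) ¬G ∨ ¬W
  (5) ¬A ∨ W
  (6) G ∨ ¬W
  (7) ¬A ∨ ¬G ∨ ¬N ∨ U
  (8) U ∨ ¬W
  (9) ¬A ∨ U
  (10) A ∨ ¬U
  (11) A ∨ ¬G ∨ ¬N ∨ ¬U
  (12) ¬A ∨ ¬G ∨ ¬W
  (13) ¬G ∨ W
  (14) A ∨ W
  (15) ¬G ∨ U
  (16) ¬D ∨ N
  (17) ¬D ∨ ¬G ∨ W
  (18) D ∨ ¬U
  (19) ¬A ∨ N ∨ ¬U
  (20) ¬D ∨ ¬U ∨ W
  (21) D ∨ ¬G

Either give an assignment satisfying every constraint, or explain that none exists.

No satisfying assignment exists.

Case G = True:
  Clause (¬G) is falsified — contradiction.
Case G = False:
  (¬A ∨ G) forces A = False.
  (G ∨ ¬W) forces W = False.
  Clause (A ∨ W) is falsified — contradiction.
Both cases fail, so the formula is unsatisfiable.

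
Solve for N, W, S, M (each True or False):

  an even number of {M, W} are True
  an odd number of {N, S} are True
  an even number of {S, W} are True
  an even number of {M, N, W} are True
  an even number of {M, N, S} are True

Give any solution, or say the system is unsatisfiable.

N = False, W = True, S = True, M = True

{M, W}: 2 true → even ✓
{N, S}: 1 true → odd ✓
{S, W}: 2 true → even ✓
{M, N, W}: 2 true → even ✓
{M, N, S}: 2 true → even ✓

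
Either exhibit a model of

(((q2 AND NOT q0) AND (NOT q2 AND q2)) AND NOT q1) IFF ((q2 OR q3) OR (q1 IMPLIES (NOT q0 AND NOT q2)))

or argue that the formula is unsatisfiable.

q0 = True, q1 = True, q2 = False, q3 = False

  (((q2 AND NOT q0) AND (NOT q2 AND q2)) AND NOT q1) IFF ((q2 OR q3) OR (q1 IMPLIES (NOT q0 AND NOT q2))) = True
    ((q2 AND NOT q0) AND (NOT q2 AND q2)) AND NOT q1 = False
      (q2 AND NOT q0) AND (NOT q2 AND q2) = False
        q2 AND NOT q0 = False
          NOT q0 = False
        NOT q2 AND q2 = False
          NOT q2 = True
      NOT q1 = False
    (q2 OR q3) OR (q1 IMPLIES (NOT q0 AND NOT q2)) = False
      q2 OR q3 = False
      q1 IMPLIES (NOT q0 AND NOT q2) = False
        NOT q0 AND NOT q2 = False
          NOT q0 = False
          NOT q2 = True
The formula evaluates to True.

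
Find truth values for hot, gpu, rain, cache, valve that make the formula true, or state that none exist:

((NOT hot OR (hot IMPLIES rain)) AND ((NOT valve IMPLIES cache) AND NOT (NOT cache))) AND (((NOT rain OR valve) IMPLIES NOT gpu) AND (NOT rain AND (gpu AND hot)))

Unsatisfiable

Case rain = True: the conjunct NOT rain is False.
Case rain = False: the formula simplifies to ((NOT hot OR NOT hot) AND ((NOT valve IMPLIES cache) AND NOT (NOT cache))) AND (NOT gpu AND (gpu AND hot)).
  hot = True: the conjunct NOT hot OR NOT hot becomes NOT True OR NOT True = False.
  hot = False: the conjunct hot is False.
Both cases fail — unsatisfiable.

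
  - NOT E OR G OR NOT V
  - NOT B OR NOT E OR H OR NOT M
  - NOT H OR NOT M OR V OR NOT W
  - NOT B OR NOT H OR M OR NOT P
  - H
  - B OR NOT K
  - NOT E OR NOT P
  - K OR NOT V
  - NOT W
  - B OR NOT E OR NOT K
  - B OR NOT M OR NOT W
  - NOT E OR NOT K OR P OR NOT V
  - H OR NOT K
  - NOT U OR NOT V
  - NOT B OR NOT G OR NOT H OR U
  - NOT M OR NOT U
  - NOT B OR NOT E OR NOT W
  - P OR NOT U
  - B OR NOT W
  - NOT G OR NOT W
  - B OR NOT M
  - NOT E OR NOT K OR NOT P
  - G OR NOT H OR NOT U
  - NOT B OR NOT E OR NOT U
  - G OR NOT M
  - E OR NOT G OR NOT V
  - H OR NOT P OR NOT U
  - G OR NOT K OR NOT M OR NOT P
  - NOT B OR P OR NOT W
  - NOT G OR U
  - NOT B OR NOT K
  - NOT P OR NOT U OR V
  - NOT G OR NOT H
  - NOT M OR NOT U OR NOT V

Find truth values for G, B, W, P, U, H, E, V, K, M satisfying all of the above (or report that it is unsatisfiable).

G: False; B: False; W: False; P: False; U: False; H: True; E: True; V: False; K: False; M: False

Unit clause (H) forces H = True.
Unit clause (NOT W) forces W = False.
In (NOT G OR NOT H) only NOT G is left, so G = False.
In (G OR NOT H OR NOT U) only NOT U is left, so U = False.
In (G OR NOT M) only NOT M is left, so M = False.
Set B = False.
  then (B OR NOT K) forces K = False.
  then (K OR NOT V) forces V = False.
Set P = False.
Set E = True.
All clauses satisfied.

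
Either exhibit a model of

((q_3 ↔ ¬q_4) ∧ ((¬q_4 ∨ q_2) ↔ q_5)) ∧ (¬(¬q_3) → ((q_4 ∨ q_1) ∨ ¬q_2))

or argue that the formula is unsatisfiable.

q_1 = True, q_2 = True, q_3 = False, q_4 = True, q_5 = True

  (q_3 ↔ ¬q_4) ∧ ((¬q_4 ∨ q_2) ↔ q_5) = True
    q_3 ↔ ¬q_4 = True
      ¬q_4 = False
    (¬q_4 ∨ q_2) ↔ q_5 = True
      ¬q_4 ∨ q_2 = True
        ¬q_4 = False
  ¬(¬q_3) → ((q_4 ∨ q_1) ∨ ¬q_2) = True
    ¬(¬q_3) = False
      ¬q_3 = True
    (q_4 ∨ q_1) ∨ ¬q_2 = True
      q_4 ∨ q_1 = True
      ¬q_2 = False
Both conjuncts True, so the formula holds.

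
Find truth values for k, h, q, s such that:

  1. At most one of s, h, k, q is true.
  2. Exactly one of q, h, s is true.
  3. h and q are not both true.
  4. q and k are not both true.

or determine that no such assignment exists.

k = False; h = False; q = False; s = True

  (1) {s, h, k, q}: 1 true — at most one ✓
  (2) {q, h, s}: 1 true — exactly one ✓
  (3) h=F, q=F — not both ✓
  (4) q=F, k=F — not both ✓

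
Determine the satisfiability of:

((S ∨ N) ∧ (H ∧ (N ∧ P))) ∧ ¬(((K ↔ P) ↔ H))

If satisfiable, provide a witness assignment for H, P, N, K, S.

H = True, P = True, N = True, K = False, S = True

  (S ∨ N) ∧ (H ∧ (N ∧ P)) = True
    S ∨ N = True
    H ∧ (N ∧ P) = True
      N ∧ P = True
  ¬(((K ↔ P) ↔ H)) = True
    (K ↔ P) ↔ H = False
      K ↔ P = False
Both conjuncts True, so the formula holds.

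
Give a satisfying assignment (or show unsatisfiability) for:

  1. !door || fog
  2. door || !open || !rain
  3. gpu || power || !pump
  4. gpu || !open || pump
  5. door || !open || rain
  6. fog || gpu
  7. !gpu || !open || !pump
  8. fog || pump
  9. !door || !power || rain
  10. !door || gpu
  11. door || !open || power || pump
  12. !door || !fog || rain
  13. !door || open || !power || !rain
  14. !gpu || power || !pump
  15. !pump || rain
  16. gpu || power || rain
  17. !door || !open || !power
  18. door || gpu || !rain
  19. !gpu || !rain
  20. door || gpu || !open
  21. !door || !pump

power = False, rain = False, fog = True, pump = False, door = False, gpu = True, open = False

Set power = False.
Set rain = False.
  then (!pump || rain) forces pump = False.
  then (gpu || power || rain) forces gpu = True.
  then (fog || pump) forces fog = True.
  then (!door || !fog || rain) forces door = False.
  then (door || !open || rain) forces open = False.
All clauses satisfied.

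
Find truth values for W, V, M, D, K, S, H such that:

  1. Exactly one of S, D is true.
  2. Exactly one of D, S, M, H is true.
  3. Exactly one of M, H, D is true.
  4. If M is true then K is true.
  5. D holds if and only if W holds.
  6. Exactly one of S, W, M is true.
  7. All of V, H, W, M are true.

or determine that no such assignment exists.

Case M = True:
  (2) with M=T forces D = False.
  (1) with D=F forces S = True.
  Constraint (2) is violated (S=T, M=T) — contradiction.
Case M = False:
  Constraint (7) is violated (M=F) — contradiction.
Both cases fail — unsatisfiable.

The formula is unsatisfiable.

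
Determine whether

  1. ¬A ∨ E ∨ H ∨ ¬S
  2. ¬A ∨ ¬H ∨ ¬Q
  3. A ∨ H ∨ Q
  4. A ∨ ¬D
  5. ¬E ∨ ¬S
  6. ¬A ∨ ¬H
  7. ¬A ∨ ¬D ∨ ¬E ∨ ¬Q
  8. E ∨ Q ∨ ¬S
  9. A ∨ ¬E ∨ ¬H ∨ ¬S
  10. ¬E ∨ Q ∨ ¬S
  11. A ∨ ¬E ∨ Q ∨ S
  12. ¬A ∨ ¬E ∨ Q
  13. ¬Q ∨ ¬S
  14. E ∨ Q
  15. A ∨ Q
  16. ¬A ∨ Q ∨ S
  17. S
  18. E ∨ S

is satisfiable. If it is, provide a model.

No satisfying assignment exists.

Case S = True:
  (¬E ∨ ¬S) forces E = False.
  (E ∨ Q ∨ ¬S) forces Q = True.
  Clause (¬Q ∨ ¬S) is falsified — contradiction.
Case S = False:
  Clause (S) is falsified — contradiction.
Both cases fail, so the formula is unsatisfiable.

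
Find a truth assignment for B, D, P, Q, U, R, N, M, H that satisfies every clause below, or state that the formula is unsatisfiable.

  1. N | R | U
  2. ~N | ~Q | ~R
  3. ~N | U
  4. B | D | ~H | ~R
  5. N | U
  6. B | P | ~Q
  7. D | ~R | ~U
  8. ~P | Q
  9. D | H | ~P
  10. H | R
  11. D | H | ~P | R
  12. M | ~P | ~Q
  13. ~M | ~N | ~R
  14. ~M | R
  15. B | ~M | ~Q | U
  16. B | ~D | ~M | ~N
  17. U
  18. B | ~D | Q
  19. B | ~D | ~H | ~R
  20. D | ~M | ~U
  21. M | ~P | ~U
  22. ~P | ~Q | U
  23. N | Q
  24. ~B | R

Unit clause (U) forces U = True.
Set B = True.
  then (~B | R) forces R = True.
  then (D | ~R | ~U) forces D = True.
Set P = True.
  then (~P | Q) forces Q = True.
  then (M | ~P | ~Q) forces M = True.
  then (~M | ~N | ~R) forces N = False.
Set H = True.
All clauses satisfied.

B = True; D = True; P = True; Q = True; U = True; R = True; N = False; M = True; H = True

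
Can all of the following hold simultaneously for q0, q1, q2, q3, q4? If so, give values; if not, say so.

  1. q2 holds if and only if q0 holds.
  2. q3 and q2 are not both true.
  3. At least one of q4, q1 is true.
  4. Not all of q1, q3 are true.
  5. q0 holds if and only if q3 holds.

q0 = False; q1 = True; q2 = False; q3 = False; q4 = True

  (1) q2=F, q0=F — same ✓
  (2) q3=F, q2=F — not both ✓
  (3) {q4, q1}: 2 true — at least one ✓
  (4) {q1, q3}: 1/2 true — not all ✓
  (5) q0=F, q3=F — same ✓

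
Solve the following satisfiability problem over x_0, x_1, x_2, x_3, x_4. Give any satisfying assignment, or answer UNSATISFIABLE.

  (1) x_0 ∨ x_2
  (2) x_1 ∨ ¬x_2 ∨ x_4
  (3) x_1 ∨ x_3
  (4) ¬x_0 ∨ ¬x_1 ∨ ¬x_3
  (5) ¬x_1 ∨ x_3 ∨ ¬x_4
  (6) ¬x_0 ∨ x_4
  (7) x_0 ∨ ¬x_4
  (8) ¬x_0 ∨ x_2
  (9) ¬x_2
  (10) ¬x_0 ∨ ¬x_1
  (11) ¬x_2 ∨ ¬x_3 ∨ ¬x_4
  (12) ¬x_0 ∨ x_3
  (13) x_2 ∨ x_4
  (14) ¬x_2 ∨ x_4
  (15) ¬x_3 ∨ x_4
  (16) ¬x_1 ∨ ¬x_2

The formula is unsatisfiable.

Case x_2 = True:
  Clause (¬x_2) is falsified — contradiction.
Case x_2 = False:
  (x_0 ∨ x_2) forces x_0 = True.
  Clause (¬x_0 ∨ x_2) is falsified — contradiction.
Both cases fail, so the formula is unsatisfiable.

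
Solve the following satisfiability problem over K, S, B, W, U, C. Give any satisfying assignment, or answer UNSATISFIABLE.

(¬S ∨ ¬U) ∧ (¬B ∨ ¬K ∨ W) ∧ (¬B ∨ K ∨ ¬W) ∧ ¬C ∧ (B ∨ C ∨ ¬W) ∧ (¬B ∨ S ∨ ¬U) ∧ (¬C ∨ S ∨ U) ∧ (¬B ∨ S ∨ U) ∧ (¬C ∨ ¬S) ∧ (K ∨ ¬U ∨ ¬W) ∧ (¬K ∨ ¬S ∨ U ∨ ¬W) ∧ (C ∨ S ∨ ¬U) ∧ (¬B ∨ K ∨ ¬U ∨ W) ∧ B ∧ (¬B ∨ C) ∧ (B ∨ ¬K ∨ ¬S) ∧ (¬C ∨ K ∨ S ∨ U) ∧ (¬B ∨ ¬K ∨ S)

Case B = True:
  (¬C) forces C = False.
  Clause (¬B ∨ C) is falsified — contradiction.
Case B = False:
  Clause (B) is falsified — contradiction.
Both cases fail, so the formula is unsatisfiable.

No satisfying assignment exists.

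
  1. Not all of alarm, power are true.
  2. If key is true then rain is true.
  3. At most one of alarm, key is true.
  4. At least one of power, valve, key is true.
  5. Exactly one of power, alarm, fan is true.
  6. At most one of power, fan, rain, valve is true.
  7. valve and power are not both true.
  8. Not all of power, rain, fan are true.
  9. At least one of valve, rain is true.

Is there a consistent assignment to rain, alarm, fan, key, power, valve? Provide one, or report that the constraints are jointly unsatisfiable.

rain = False, alarm = True, fan = False, key = False, power = False, valve = True

  (1) {alarm, power}: 1/2 true — not all ✓
  (2) key=F ⇒ rain: vacuous ✓
  (3) {alarm, key}: 1 true — at most one ✓
  (4) {power, valve, key}: 1 true — at least one ✓
  (5) {power, alarm, fan}: 1 true — exactly one ✓
  (6) {power, fan, rain, valve}: 1 true — at most one ✓
  (7) valve=T, power=F — not both ✓
  (8) {power, rain, fan}: 0/3 true — not all ✓
  (9) {valve, rain}: 1 true — at least one ✓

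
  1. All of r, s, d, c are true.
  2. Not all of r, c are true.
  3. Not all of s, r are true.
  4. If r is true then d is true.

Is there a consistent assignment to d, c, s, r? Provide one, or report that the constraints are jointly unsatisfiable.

The formula is unsatisfiable.

Case c = True:
  (1) forces r = True.
  Constraint (2) is violated (r=T, c=T) — contradiction.
Case c = False:
  Constraint (1) is violated (c=F) — contradiction.
Both cases fail — unsatisfiable.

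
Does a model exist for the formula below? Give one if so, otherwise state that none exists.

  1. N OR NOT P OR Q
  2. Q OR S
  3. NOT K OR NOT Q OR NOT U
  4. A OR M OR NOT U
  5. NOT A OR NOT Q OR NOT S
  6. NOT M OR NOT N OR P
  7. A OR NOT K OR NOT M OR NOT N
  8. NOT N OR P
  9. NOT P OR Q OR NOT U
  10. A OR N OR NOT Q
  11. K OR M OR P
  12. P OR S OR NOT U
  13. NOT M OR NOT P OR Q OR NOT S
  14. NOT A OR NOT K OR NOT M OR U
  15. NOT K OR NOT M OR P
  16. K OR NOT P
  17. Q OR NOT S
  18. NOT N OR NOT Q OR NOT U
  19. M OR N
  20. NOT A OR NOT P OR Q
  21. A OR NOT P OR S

U = False; Q = True; A = False; N = True; K = True; M = False; S = True; P = True

Set U = False.
Try Q = False:
  (Q OR S) forces S = True.
  clause (Q OR NOT S) is falsified — backtrack.
So Q = True.
Set A = False.
  then (A OR N OR NOT Q) forces N = True.
  then (NOT N OR P) forces P = True.
  then (K OR NOT P) forces K = True.
  then (A OR NOT P OR S) forces S = True.
  then (A OR NOT K OR NOT M OR NOT N) forces M = False.
All clauses satisfied.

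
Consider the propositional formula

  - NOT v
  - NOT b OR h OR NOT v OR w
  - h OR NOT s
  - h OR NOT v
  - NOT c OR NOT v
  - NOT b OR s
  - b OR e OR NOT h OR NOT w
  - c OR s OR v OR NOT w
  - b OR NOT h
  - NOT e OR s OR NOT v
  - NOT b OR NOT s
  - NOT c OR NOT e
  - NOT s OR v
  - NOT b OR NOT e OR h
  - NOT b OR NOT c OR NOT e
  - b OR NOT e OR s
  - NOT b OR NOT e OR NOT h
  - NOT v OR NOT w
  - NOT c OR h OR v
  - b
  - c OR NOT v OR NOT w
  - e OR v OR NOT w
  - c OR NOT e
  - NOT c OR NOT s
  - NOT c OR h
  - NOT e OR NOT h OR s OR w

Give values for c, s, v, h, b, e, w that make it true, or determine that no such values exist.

Unsatisfiable — no assignment works.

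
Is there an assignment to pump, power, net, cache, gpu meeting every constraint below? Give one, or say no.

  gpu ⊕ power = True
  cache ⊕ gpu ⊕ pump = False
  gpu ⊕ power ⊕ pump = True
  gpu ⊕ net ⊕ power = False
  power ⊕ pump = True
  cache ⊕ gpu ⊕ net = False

Unsatisfiable

Adding constraints 2, 3, 4, 6 mod 2: every variable appears an even number of times on the left, so the left side is 0.
But the right sides sum to 1 (mod 2). 0 ≠ 1 — the system is inconsistent.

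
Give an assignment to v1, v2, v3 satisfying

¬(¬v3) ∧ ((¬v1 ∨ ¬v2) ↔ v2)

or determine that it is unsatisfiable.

v1 = False; v2 = True; v3 = True

  ¬(¬v3) = True
    ¬v3 = False
  (¬v1 ∨ ¬v2) ↔ v2 = True
    ¬v1 ∨ ¬v2 = True
      ¬v1 = True
      ¬v2 = False
Both conjuncts True, so the formula holds.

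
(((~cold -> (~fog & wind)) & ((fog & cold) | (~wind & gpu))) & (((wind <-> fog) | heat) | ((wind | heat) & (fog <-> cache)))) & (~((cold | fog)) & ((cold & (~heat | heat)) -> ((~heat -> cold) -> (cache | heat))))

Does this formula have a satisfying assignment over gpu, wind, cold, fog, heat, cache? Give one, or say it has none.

Case cold = True: the conjunct ~((cold | fog)) becomes ~((True | fog)) = False.
Case cold = False: the formula simplifies to (((~fog & wind) & (~wind & gpu)) & (((wind <-> fog) | heat) | ((wind | heat) & (fog <-> cache)))) & ~fog.
  wind = True: the conjunct ~wind is False.
  wind = False: the conjunct wind is False.
Both cases fail — unsatisfiable.

Unsatisfiable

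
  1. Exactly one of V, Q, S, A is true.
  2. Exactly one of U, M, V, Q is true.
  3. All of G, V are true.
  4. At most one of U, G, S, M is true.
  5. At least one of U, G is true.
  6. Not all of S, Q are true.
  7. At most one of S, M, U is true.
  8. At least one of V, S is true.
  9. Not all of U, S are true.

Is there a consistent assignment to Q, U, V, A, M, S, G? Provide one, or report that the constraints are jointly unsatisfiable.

Q=F, U=F, V=T, A=F, M=F, S=F, G=T

  (1) {V, Q, S, A}: 1 true — exactly one ✓
  (2) {U, M, V, Q}: 1 true — exactly one ✓
  (3) {G, V}: all 2 true ✓
  (4) {U, G, S, M}: 1 true — at most one ✓
  (5) {U, G}: 1 true — at least one ✓
  (6) {S, Q}: 0/2 true — not all ✓
  (7) {S, M, U}: 0 true — at most one ✓
  (8) {V, S}: 1 true — at least one ✓
  (9) {U, S}: 0/2 true — not all ✓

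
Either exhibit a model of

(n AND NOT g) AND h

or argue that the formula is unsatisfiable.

h = True; g = False; n = True

  n AND NOT g = True
    NOT g = True
Both conjuncts True, so the formula holds.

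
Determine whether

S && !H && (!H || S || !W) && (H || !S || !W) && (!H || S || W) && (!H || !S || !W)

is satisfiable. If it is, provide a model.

S = True, W = False, H = False

Unit clause (S) forces S = True.
Unit clause (!H) forces H = False.
In (H || !S || !W) only !W is left, so W = False.
All clauses satisfied.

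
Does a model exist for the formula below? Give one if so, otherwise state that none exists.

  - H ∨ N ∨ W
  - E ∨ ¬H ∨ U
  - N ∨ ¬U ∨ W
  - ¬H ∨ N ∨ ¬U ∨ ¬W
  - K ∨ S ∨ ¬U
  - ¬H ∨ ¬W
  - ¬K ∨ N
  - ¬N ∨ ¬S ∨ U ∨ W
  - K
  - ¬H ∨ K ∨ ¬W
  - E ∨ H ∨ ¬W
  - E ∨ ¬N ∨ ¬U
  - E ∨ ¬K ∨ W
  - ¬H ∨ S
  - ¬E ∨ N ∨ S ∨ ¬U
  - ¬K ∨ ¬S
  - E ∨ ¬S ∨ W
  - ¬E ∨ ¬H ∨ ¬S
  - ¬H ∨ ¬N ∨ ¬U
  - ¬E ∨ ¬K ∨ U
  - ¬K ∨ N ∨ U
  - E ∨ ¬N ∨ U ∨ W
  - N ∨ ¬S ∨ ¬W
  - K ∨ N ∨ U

K = True, N = True, E = True, W = False, H = False, S = False, U = True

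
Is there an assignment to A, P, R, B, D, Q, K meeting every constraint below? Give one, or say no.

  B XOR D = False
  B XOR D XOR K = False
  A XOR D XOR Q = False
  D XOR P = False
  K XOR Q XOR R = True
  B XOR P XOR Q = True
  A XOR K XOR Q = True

A: False, P: True, R: False, B: True, D: True, Q: True, K: False

B XOR D = T XOR T = False ✓
B XOR D XOR K = T XOR T XOR F = False ✓
A XOR D XOR Q = F XOR T XOR T = False ✓
D XOR P = T XOR T = False ✓
K XOR Q XOR R = F XOR T XOR F = True ✓
B XOR P XOR Q = T XOR T XOR T = True ✓
A XOR K XOR Q = F XOR F XOR T = True ✓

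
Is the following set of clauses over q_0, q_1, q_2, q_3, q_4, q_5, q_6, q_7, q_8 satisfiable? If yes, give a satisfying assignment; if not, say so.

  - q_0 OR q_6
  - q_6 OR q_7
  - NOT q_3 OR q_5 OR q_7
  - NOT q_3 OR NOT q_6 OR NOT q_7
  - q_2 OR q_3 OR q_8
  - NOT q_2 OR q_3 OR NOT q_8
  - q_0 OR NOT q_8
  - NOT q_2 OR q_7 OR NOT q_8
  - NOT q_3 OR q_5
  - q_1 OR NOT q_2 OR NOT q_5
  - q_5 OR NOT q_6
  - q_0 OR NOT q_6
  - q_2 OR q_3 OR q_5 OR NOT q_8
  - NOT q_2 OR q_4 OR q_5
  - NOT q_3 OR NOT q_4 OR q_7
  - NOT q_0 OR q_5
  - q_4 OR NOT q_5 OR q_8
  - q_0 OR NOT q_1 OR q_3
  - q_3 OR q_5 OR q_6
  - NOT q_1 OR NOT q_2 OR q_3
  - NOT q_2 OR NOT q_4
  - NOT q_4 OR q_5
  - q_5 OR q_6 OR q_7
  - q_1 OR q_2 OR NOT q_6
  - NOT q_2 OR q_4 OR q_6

Try q_0 = False:
  (q_0 OR q_6) forces q_6 = True.
  clause (q_0 OR NOT q_6) is falsified — backtrack.
So q_0 = True.
  then (NOT q_0 OR q_5) forces q_5 = True.
Set q_1 = True.
Set q_2 = False.
Set q_3 = True.
Set q_4 = True.
  then (NOT q_3 OR NOT q_4 OR q_7) forces q_7 = True.
  then (NOT q_3 OR NOT q_6 OR NOT q_7) forces q_6 = False.
Set q_8 = True.
All clauses satisfied.

q_0: True, q_1: True, q_2: False, q_3: True, q_4: True, q_5: True, q_6: False, q_7: True, q_8: True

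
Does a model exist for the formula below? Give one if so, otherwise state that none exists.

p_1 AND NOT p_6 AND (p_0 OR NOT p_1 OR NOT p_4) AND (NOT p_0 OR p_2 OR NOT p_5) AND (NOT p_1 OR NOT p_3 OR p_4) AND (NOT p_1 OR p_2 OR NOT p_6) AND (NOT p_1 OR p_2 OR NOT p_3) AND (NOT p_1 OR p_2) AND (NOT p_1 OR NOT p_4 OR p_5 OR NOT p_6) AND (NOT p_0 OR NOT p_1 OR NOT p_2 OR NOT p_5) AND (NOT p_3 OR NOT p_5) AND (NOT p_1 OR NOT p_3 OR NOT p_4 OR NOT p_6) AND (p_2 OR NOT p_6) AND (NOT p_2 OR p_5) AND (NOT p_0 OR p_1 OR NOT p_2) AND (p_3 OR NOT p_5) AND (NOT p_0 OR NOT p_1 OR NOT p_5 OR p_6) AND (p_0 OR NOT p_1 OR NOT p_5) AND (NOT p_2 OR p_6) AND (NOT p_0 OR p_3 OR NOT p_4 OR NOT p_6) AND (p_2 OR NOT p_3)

Case p_1 = True:
  (NOT p_6) forces p_6 = False.
  (NOT p_1 OR p_2) forces p_2 = True.
  Clause (NOT p_2 OR p_6) is falsified — contradiction.
Case p_1 = False:
  Clause (p_1) is falsified — contradiction.
Both cases fail, so the formula is unsatisfiable.

Unsatisfiable — no assignment works.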